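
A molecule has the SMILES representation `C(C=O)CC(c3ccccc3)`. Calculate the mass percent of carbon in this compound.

81.04%

Atom tally by fragment:
  OHCCH2 → C:2 H:3 O:1
  CH2 → C:1 H:2
  CH2C6H5 → C:7 H:7
Element totals:
  C: 10
  H: 12
  O: 1
Molecular formula: C10H12O.
Molar mass = 148.205 g/mol.
Mass from C: 10 × 12.011 = 120.110 g/mol.
%C = 120.110 / 148.205 × 100 = 81.04%.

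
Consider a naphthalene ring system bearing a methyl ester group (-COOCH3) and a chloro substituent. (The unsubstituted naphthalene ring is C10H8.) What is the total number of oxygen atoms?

Atom tally by fragment:
  naphthalene ring system core → C:10 H:8
  (− 2 ring H displaced by substituents)
  + COOCH3 → C:2 H:3 O:2
  + Cl → Cl:1
Element totals:
  C: 12
  H: 9
  Cl: 1
  O: 2

2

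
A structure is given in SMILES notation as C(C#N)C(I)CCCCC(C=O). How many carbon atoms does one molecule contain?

Atom tally by fragment:
  NCCH2 → C:2 H:2 N:1
  CH(I) → C:1 H:1 I:1
  CH2 → C:1 H:2
  CH2 → C:1 H:2
  CH2 → C:1 H:2
  CH2 → C:1 H:2
  CH2CHO → C:2 H:3 O:1
Element totals:
  C: 9
  H: 14
  I: 1
  N: 1
  O: 1

9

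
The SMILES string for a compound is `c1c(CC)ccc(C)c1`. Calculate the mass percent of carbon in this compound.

89.94%

Atom tally by fragment:
  benzene ring core → C:6 H:6
  (− 2 ring H displaced by substituents)
  + C2H5 → C:2 H:5
  + CH3 → C:1 H:3
Element totals:
  C: 9
  H: 12
Molecular formula: C9H12.
Molar mass = 120.195 g/mol.
Mass from C: 9 × 12.011 = 108.099 g/mol.
%C = 108.099 / 120.195 × 100 = 89.94%.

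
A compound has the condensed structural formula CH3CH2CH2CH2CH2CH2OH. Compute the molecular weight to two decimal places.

102.18 g/mol

Element totals:
  C: 6
  H: 14
  O: 1
Molecular formula: C6H14O.
  M = 6(12.011) + 14(1.008) + 15.999
    = 72.066 + 14.112 + 15.999 = 102.177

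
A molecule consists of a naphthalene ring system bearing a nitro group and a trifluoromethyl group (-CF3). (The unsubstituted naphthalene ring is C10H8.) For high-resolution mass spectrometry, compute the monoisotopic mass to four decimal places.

241.0351

Atom tally by fragment:
  naphthalene ring system core → C:10 H:8
  (− 2 ring H displaced by substituents)
  + NO2 → N:1 O:2
  + CF3 → C:1 F:3
Element totals:
  C: 11
  H: 6
  F: 3
  N: 1
  O: 2
Molecular formula: C11H6F3NO2.
  M = 11(12.0) + 6(1.007825) + 3(18.998403) + 14.003074 + 2(15.994915)
    = 132.000000 + 6.046950 + 56.995209 + 14.003074 + 31.989830 = 241.035063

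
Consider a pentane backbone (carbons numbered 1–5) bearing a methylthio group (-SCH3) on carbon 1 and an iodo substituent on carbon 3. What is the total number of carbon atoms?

6

Atom tally by fragment:
  CH3SCH2 → C:2 H:5 S:1
  CH2 → C:1 H:2
  CH(I) → C:1 H:1 I:1
  CH2 → C:1 H:2
  CH3 → C:1 H:3
Element totals:
  C: 6
  H: 13
  I: 1
  S: 1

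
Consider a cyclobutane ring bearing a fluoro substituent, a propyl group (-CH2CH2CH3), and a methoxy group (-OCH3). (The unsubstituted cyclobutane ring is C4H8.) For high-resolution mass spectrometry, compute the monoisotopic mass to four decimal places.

146.1107

Atom tally by fragment:
  cyclobutane ring core → C:4 H:8
  (− 3 ring H displaced by substituents)
  + F → F:1
  + CH2CH2CH3 → C:3 H:7
  + OCH3 → C:1 H:3 O:1
Element totals:
  C: 8
  H: 15
  F: 1
  O: 1
Molecular formula: C8H15FO.
  M = 8(12.0) + 15(1.007825) + 18.998403 + 15.994915
    = 96.000000 + 15.117375 + 18.998403 + 15.994915 = 146.110693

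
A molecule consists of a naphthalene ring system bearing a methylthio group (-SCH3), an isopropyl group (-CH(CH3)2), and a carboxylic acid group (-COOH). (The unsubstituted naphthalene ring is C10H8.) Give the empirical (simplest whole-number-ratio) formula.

Atom tally by fragment:
  naphthalene ring system core → C:10 H:8
  (− 3 ring H displaced by substituents)
  + SCH3 → C:1 H:3 S:1
  + CH(CH3)2 → C:3 H:7
  + COOH → C:1 H:1 O:2
Element totals:
  C: 15
  H: 16
  O: 2
  S: 1
Molecular formula: C15H16O2S.
gcd of subscripts (15, 16, 2, 1) = 1, so the empirical formula equals the molecular formula.

C15H16O2S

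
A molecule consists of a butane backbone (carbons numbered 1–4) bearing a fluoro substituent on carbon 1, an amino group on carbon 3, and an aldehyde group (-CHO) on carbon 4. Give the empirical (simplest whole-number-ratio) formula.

Atom tally by fragment:
  FCH2 → C:1 H:2 F:1
  CH2 → C:1 H:2
  CH(NH2) → C:1 H:3 N:1
  CH2CHO → C:2 H:3 O:1
Element totals:
  C: 5
  H: 10
  F: 1
  N: 1
  O: 1
Molecular formula: C5H10FNO.
gcd of subscripts (5, 1, 10, 1, 1) = 1, so the empirical formula equals the molecular formula.

C5H10FNO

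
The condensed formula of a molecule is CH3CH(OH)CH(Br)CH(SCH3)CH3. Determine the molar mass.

Atom tally by fragment:
  CH3 → C:1 H:3
  CH(OH) → C:1 H:2 O:1
  CH(Br) → C:1 H:1 Br:1
  CH(SCH3) → C:2 H:4 S:1
  CH3 → C:1 H:3
Element totals:
  C: 6
  H: 13
  Br: 1
  O: 1
  S: 1
Molecular formula: C6H13BrOS.
  M = 6(12.011) + 13(1.008) + 79.904 + 15.999 + 32.06
    = 72.066 + 13.104 + 79.904 + 15.999 + 32.060 = 213.133

213.13 g/mol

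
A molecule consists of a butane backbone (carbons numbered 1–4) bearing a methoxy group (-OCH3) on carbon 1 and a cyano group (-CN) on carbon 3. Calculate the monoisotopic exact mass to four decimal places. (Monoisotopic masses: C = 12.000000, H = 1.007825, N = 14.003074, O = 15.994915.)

113.0841

Atom tally by fragment:
  CH3OCH2 → C:2 H:5 O:1
  CH2 → C:1 H:2
  CH(CN) → C:2 H:1 N:1
  CH3 → C:1 H:3
Element totals:
  C: 6
  H: 11
  N: 1
  O: 1
Molecular formula: C6H11NO.
  M = 6(12.0) + 11(1.007825) + 14.003074 + 15.994915
    = 72.000000 + 11.086075 + 14.003074 + 15.994915 = 113.084064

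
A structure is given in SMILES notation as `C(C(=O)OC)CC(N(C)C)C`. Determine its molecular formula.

C8H17NO2

Atom tally by fragment:
  CH3OOCCH2 → C:3 H:5 O:2
  CH2 → C:1 H:2
  CH(N(CH3)2) → C:3 H:7 N:1
  CH3 → C:1 H:3
Element totals:
  C: 8
  H: 17
  N: 1
  O: 2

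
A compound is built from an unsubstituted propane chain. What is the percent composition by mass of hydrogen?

Atom tally by fragment:
  CH3 → C:1 H:3
  CH2 → C:1 H:2
  CH3 → C:1 H:3
Element totals:
  C: 3
  H: 8
Molecular formula: C3H8.
Molar mass = 44.097 g/mol.
Mass from H: 8 × 1.008 = 8.064 g/mol.
%H = 8.064 / 44.097 × 100 = 18.29%.

18.29%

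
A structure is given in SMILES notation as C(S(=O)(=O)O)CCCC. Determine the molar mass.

152.21 g/mol

Atom tally by fragment:
  HO3SCH2 → C:1 H:3 S:1 O:3
  CH2 → C:1 H:2
  CH2 → C:1 H:2
  CH2 → C:1 H:2
  CH3 → C:1 H:3
Element totals:
  C: 5
  H: 12
  O: 3
  S: 1
Molecular formula: C5H12O3S.
  M = 5(12.011) + 12(1.008) + 3(15.999) + 32.06
    = 60.055 + 12.096 + 47.997 + 32.060 = 152.208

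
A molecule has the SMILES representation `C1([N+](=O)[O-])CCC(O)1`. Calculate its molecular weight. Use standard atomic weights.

117.10 g/mol

Atom tally by fragment:
  cyclobutane ring core → C:4 H:8
  (− 2 ring H displaced by substituents)
  + NO2 → N:1 O:2
  + OH → O:1 H:1
Element totals:
  C: 4
  H: 7
  N: 1
  O: 3
Molecular formula: C4H7NO3.
  M = 4(12.011) + 7(1.008) + 14.007 + 3(15.999)
    = 48.044 + 7.056 + 14.007 + 47.997 = 117.104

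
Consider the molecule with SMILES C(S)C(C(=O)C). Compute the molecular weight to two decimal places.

104.17 g/mol

Atom tally by fragment:
  HSCH2 → C:1 H:3 S:1
  CH2COCH3 → C:3 H:5 O:1
Element totals:
  C: 4
  H: 8
  O: 1
  S: 1
Molecular formula: C4H8OS.
  M = 4(12.011) + 8(1.008) + 15.999 + 32.06
    = 48.044 + 8.064 + 15.999 + 32.060 = 104.167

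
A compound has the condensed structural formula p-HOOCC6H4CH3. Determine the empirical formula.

Atom tally by fragment:
  benzene ring core → C:6 H:6
  (− 2 ring H displaced by substituents)
  + COOH → C:1 H:1 O:2
  + CH3 → C:1 H:3
Element totals:
  C: 8
  H: 8
  O: 2
Molecular formula: C8H8O2.
gcd of subscripts = 2; dividing each by 2:
  C: 8/2 = 4
  H: 8/2 = 4
  O: 2/2 = 1

C4H4O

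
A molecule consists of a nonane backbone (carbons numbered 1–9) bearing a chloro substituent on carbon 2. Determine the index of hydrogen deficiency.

Atom tally by fragment:
  CH3 → C:1 H:3
  CH(Cl) → C:1 H:1 Cl:1
  CH2 → C:1 H:2
  CH2 → C:1 H:2
  CH2 → C:1 H:2
  CH2 → C:1 H:2
  CH2 → C:1 H:2
  CH2 → C:1 H:2
  CH3 → C:1 H:3
Element totals:
  C: 9
  H: 19
  Cl: 1
Molecular formula: C9H19Cl.
DoU = (2C + 2 + N − H − X) / 2 = (2·9 + 2 + 0 − 19 − 1) / 2 = 0.

0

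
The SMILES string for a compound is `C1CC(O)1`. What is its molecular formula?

Atom tally by fragment:
  cyclopropane ring core → C:3 H:6
  (− 1 ring H displaced by substituents)
  + OH → O:1 H:1
Element totals:
  C: 3
  H: 6
  O: 1

C3H6O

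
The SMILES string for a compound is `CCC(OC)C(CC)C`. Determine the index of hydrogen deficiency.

Atom tally by fragment:
  CH3 → C:1 H:3
  CH2 → C:1 H:2
  CH(OCH3) → C:2 H:4 O:1
  CH(C2H5) → C:3 H:6
  CH3 → C:1 H:3
Element totals:
  C: 8
  H: 18
  O: 1
Molecular formula: C8H18O.
DoU = (2C + 2 + N − H − X) / 2 = (2·8 + 2 + 0 − 18 − 0) / 2 = 0.

0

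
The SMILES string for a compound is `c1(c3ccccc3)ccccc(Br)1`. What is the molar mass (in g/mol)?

Atom tally by fragment:
  benzene ring core → C:6 H:6
  (− 2 ring H displaced by substituents)
  + C6H5 → C:6 H:5
  + Br → Br:1
Element totals:
  C: 12
  H: 9
  Br: 1
Molecular formula: C12H9Br.
  M = 12(12.011) + 9(1.008) + 79.904
    = 144.132 + 9.072 + 79.904 = 233.108

233.11 g/mol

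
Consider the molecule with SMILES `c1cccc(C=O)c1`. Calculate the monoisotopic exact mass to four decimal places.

106.0419

Atom tally by fragment:
  benzene ring core → C:6 H:6
  (− 1 ring H displaced by substituents)
  + CHO → C:1 H:1 O:1
Element totals:
  C: 7
  H: 6
  O: 1
Molecular formula: C7H6O.
  M = 7(12.0) + 6(1.007825) + 15.994915
    = 84.000000 + 6.046950 + 15.994915 = 106.041865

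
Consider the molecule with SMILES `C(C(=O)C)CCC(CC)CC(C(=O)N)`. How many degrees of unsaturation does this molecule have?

2

Atom tally by fragment:
  CH3COCH2 → C:3 H:5 O:1
  CH2 → C:1 H:2
  CH2 → C:1 H:2
  CH(C2H5) → C:3 H:6
  CH2 → C:1 H:2
  CH2CONH2 → C:2 H:4 O:1 N:1
Element totals:
  C: 11
  H: 21
  N: 1
  O: 2
Molecular formula: C11H21NO2.
DoU = (2C + 2 + N − H − X) / 2 = (2·11 + 2 + 1 − 21 − 0) / 2 = 2.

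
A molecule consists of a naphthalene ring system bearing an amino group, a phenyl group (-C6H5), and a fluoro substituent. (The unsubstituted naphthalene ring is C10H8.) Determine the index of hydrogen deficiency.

Atom tally by fragment:
  naphthalene ring system core → C:10 H:8
  (− 3 ring H displaced by substituents)
  + NH2 → N:1 H:2
  + C6H5 → C:6 H:5
  + F → F:1
Element totals:
  C: 16
  H: 12
  F: 1
  N: 1
Molecular formula: C16H12FN.
DoU = (2C + 2 + N − H − X) / 2 = (2·16 + 2 + 1 − 12 − 1) / 2 = 11.

11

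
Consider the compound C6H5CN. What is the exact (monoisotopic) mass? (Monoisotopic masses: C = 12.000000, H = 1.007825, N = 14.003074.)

Atom tally by fragment:
  benzene ring core → C:6 H:6
  (− 1 ring H displaced by substituents)
  + CN → C:1 N:1
Element totals:
  C: 7
  H: 5
  N: 1
Molecular formula: C7H5N.
  M = 7(12.0) + 5(1.007825) + 14.003074
    = 84.000000 + 5.039125 + 14.003074 = 103.042199

103.0422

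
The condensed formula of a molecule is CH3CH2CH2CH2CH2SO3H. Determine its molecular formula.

Atom tally by fragment:
  CH3 → C:1 H:3
  CH2 → C:1 H:2
  CH2 → C:1 H:2
  CH2 → C:1 H:2
  CH2SO3H → C:1 H:3 S:1 O:3
Element totals:
  C: 5
  H: 12
  O: 3
  S: 1

C5H12O3S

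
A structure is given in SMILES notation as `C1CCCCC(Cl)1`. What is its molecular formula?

C6H11Cl

Atom tally by fragment:
  cyclohexane ring core → C:6 H:12
  (− 1 ring H displaced by substituents)
  + Cl → Cl:1
Element totals:
  C: 6
  H: 11
  Cl: 1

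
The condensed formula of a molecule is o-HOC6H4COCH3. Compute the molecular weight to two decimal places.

Element totals:
  C: 8
  H: 8
  O: 2
Molecular formula: C8H8O2.
  M = 8(12.011) + 8(1.008) + 2(15.999)
    = 96.088 + 8.064 + 31.998 = 136.150

136.15 g/mol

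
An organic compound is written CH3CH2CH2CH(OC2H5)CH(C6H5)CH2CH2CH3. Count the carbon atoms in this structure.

16

Atom tally by fragment:
  CH3 → C:1 H:3
  CH2 → C:1 H:2
  CH2 → C:1 H:2
  CH(OC2H5) → C:3 H:6 O:1
  CH(C6H5) → C:7 H:6
  CH2 → C:1 H:2
  CH2 → C:1 H:2
  CH3 → C:1 H:3
Element totals:
  C: 16
  H: 26
  O: 1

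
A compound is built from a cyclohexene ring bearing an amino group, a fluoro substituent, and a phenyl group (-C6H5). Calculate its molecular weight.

191.25 g/mol

Atom tally by fragment:
  cyclohexene ring core → C:6 H:10
  (− 3 ring H displaced by substituents)
  + NH2 → N:1 H:2
  + F → F:1
  + C6H5 → C:6 H:5
Element totals:
  C: 12
  H: 14
  F: 1
  N: 1
Molecular formula: C12H14FN.
  M = 12(12.011) + 14(1.008) + 18.998 + 14.007
    = 144.132 + 14.112 + 18.998 + 14.007 = 191.249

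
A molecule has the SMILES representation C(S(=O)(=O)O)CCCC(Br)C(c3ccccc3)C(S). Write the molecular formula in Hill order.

Atom tally by fragment:
  HO3SCH2 → C:1 H:3 S:1 O:3
  CH2 → C:1 H:2
  CH2 → C:1 H:2
  CH2 → C:1 H:2
  CH(Br) → C:1 H:1 Br:1
  CH(C6H5) → C:7 H:6
  CH2SH → C:1 H:3 S:1
Element totals:
  C: 13
  H: 19
  Br: 1
  O: 3
  S: 2

C13H19BrO3S2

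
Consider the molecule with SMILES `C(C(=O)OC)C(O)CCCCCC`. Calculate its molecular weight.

Atom tally by fragment:
  CH3OOCCH2 → C:3 H:5 O:2
  CH(OH) → C:1 H:2 O:1
  CH2 → C:1 H:2
  CH2 → C:1 H:2
  CH2 → C:1 H:2
  CH2 → C:1 H:2
  CH2 → C:1 H:2
  CH3 → C:1 H:3
Element totals:
  C: 10
  H: 20
  O: 3
Molecular formula: C10H20O3.
  M = 10(12.011) + 20(1.008) + 3(15.999)
    = 120.110 + 20.160 + 47.997 = 188.267

188.27 g/mol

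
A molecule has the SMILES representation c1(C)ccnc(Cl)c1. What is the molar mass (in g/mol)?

Atom tally by fragment:
  pyridine ring core → C:5 H:5 N:1
  (− 2 ring H displaced by substituents)
  + CH3 → C:1 H:3
  + Cl → Cl:1
Element totals:
  C: 6
  H: 6
  Cl: 1
  N: 1
Molecular formula: C6H6ClN.
  M = 6(12.011) + 6(1.008) + 35.45 + 14.007
    = 72.066 + 6.048 + 35.450 + 14.007 = 127.571

127.57 g/mol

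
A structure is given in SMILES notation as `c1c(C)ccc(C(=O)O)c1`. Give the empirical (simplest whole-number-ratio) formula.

C4H4O

Atom tally by fragment:
  benzene ring core → C:6 H:6
  (− 2 ring H displaced by substituents)
  + CH3 → C:1 H:3
  + COOH → C:1 H:1 O:2
Element totals:
  C: 8
  H: 8
  O: 2
Molecular formula: C8H8O2.
gcd of subscripts = 2; dividing each by 2:
  C: 8/2 = 4
  H: 8/2 = 4
  O: 2/2 = 1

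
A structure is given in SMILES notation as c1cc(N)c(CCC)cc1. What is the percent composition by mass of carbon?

79.95%

Atom tally by fragment:
  benzene ring core → C:6 H:6
  (− 2 ring H displaced by substituents)
  + NH2 → N:1 H:2
  + CH2CH2CH3 → C:3 H:7
Element totals:
  C: 9
  H: 13
  N: 1
Molecular formula: C9H13N.
Molar mass = 135.210 g/mol.
Mass from C: 9 × 12.011 = 108.099 g/mol.
%C = 108.099 / 135.210 × 100 = 79.95%.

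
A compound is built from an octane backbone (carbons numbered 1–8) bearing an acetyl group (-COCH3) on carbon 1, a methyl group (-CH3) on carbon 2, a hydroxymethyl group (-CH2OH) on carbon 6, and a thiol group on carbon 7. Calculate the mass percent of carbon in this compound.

Atom tally by fragment:
  CH3COCH2 → C:3 H:5 O:1
  CH(CH3) → C:2 H:4
  CH2 → C:1 H:2
  CH2 → C:1 H:2
  CH2 → C:1 H:2
  CH(CH2OH) → C:2 H:4 O:1
  CH(SH) → C:1 H:2 S:1
  CH3 → C:1 H:3
Element totals:
  C: 12
  H: 24
  O: 2
  S: 1
Molecular formula: C12H24O2S.
Molar mass = 232.382 g/mol.
Mass from C: 12 × 12.011 = 144.132 g/mol.
%C = 144.132 / 232.382 × 100 = 62.02%.

62.02%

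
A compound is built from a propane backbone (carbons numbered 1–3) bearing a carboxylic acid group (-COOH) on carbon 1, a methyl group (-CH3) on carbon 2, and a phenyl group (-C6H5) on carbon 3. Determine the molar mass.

Atom tally by fragment:
  HOOCCH2 → C:2 H:3 O:2
  CH(CH3) → C:2 H:4
  CH2C6H5 → C:7 H:7
Element totals:
  C: 11
  H: 14
  O: 2
Molecular formula: C11H14O2.
  M = 11(12.011) + 14(1.008) + 2(15.999)
    = 132.121 + 14.112 + 31.998 = 178.231

178.23 g/mol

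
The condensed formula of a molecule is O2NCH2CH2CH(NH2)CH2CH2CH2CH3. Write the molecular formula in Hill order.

C7H16N2O2

Atom tally by fragment:
  O2NCH2 → C:1 H:2 N:1 O:2
  CH2 → C:1 H:2
  CH(NH2) → C:1 H:3 N:1
  CH2 → C:1 H:2
  CH2 → C:1 H:2
  CH2 → C:1 H:2
  CH3 → C:1 H:3
Element totals:
  C: 7
  H: 16
  N: 2
  O: 2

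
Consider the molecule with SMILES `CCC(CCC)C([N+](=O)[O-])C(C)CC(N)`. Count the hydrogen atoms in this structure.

24

Atom tally by fragment:
  CH3 → C:1 H:3
  CH2 → C:1 H:2
  CH(CH2CH2CH3) → C:4 H:8
  CH(NO2) → C:1 H:1 N:1 O:2
  CH(CH3) → C:2 H:4
  CH2 → C:1 H:2
  CH2NH2 → C:1 H:4 N:1
Element totals:
  C: 11
  H: 24
  N: 2
  O: 2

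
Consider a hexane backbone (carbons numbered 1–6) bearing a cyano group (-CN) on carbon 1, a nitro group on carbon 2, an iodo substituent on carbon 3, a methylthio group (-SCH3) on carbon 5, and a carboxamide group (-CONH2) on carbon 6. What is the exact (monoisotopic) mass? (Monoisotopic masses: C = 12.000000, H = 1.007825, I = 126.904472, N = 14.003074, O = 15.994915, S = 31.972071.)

Atom tally by fragment:
  NCCH2 → C:2 H:2 N:1
  CH(NO2) → C:1 H:1 N:1 O:2
  CH(I) → C:1 H:1 I:1
  CH2 → C:1 H:2
  CH(SCH3) → C:2 H:4 S:1
  CH2CONH2 → C:2 H:4 O:1 N:1
Element totals:
  C: 9
  H: 14
  I: 1
  N: 3
  O: 3
  S: 1
Molecular formula: C9H14IN3O3S.
  M = 9(12.0) + 14(1.007825) + 126.904472 + 3(14.003074) + 3(15.994915) + 31.972071
    = 108.000000 + 14.109550 + 126.904472 + 42.009222 + 47.984745 + 31.972071 = 370.980060

370.9801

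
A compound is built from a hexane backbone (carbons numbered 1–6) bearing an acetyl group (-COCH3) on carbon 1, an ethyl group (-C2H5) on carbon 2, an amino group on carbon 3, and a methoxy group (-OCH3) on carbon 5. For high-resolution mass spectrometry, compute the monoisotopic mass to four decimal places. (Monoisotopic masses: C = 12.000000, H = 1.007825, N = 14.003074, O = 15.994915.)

201.1729

Atom tally by fragment:
  CH3COCH2 → C:3 H:5 O:1
  CH(C2H5) → C:3 H:6
  CH(NH2) → C:1 H:3 N:1
  CH2 → C:1 H:2
  CH(OCH3) → C:2 H:4 O:1
  CH3 → C:1 H:3
Element totals:
  C: 11
  H: 23
  N: 1
  O: 2
Molecular formula: C11H23NO2.
  M = 11(12.0) + 23(1.007825) + 14.003074 + 2(15.994915)
    = 132.000000 + 23.179975 + 14.003074 + 31.989830 = 201.172879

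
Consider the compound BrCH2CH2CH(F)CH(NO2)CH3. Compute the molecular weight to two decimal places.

Element totals:
  C: 5
  H: 9
  Br: 1
  F: 1
  N: 1
  O: 2
Molecular formula: C5H9BrFNO2.
  M = 5(12.011) + 9(1.008) + 79.904 + 18.998 + 14.007 + 2(15.999)
    = 60.055 + 9.072 + 79.904 + 18.998 + 14.007 + 31.998 = 214.034

214.03 g/mol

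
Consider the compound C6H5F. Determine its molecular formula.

Atom tally by fragment:
  benzene ring core → C:6 H:6
  (− 1 ring H displaced by substituents)
  + F → F:1
Element totals:
  C: 6
  H: 5
  F: 1

C6H5F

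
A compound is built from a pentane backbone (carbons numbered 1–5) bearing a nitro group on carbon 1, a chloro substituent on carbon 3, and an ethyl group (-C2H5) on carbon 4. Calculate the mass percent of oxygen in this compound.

17.81%

Atom tally by fragment:
  O2NCH2 → C:1 H:2 N:1 O:2
  CH2 → C:1 H:2
  CH(Cl) → C:1 H:1 Cl:1
  CH(C2H5) → C:3 H:6
  CH3 → C:1 H:3
Element totals:
  C: 7
  H: 14
  Cl: 1
  N: 1
  O: 2
Molecular formula: C7H14ClNO2.
Molar mass = 179.644 g/mol.
Mass from O: 2 × 15.999 = 31.998 g/mol.
%O = 31.998 / 179.644 × 100 = 17.81%.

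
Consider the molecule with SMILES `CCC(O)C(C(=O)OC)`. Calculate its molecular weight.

Atom tally by fragment:
  CH3 → C:1 H:3
  CH2 → C:1 H:2
  CH(OH) → C:1 H:2 O:1
  CH2COOCH3 → C:3 H:5 O:2
Element totals:
  C: 6
  H: 12
  O: 3
Molecular formula: C6H12O3.
  M = 6(12.011) + 12(1.008) + 3(15.999)
    = 72.066 + 12.096 + 47.997 = 132.159

132.16 g/mol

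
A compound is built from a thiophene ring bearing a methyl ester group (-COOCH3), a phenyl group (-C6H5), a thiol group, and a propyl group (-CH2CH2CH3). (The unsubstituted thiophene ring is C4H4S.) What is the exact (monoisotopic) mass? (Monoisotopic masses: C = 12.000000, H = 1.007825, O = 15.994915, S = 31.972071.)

Atom tally by fragment:
  thiophene ring core → C:4 H:4 S:1
  (− 4 ring H displaced by substituents)
  + COOCH3 → C:2 H:3 O:2
  + C6H5 → C:6 H:5
  + SH → S:1 H:1
  + CH2CH2CH3 → C:3 H:7
Element totals:
  C: 15
  H: 16
  O: 2
  S: 2
Molecular formula: C15H16O2S2.
  M = 15(12.0) + 16(1.007825) + 2(15.994915) + 2(31.972071)
    = 180.000000 + 16.125200 + 31.989830 + 63.944142 = 292.059172

292.0592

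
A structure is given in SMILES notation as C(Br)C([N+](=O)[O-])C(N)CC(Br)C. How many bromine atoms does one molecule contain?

2

Atom tally by fragment:
  BrCH2 → C:1 H:2 Br:1
  CH(NO2) → C:1 H:1 N:1 O:2
  CH(NH2) → C:1 H:3 N:1
  CH2 → C:1 H:2
  CH(Br) → C:1 H:1 Br:1
  CH3 → C:1 H:3
Element totals:
  C: 6
  H: 12
  Br: 2
  N: 2
  O: 2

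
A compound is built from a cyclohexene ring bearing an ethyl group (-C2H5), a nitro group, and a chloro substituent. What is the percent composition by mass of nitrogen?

Atom tally by fragment:
  cyclohexene ring core → C:6 H:10
  (− 3 ring H displaced by substituents)
  + C2H5 → C:2 H:5
  + NO2 → N:1 O:2
  + Cl → Cl:1
Element totals:
  C: 8
  H: 12
  Cl: 1
  N: 1
  O: 2
Molecular formula: C8H12ClNO2.
Molar mass = 189.639 g/mol.
Mass from N: 1 × 14.007 = 14.007 g/mol.
%N = 14.007 / 189.639 × 100 = 7.39%.

7.39%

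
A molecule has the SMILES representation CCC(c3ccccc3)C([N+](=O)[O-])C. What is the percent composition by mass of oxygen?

16.56%

Atom tally by fragment:
  CH3 → C:1 H:3
  CH2 → C:1 H:2
  CH(C6H5) → C:7 H:6
  CH(NO2) → C:1 H:1 N:1 O:2
  CH3 → C:1 H:3
Element totals:
  C: 11
  H: 15
  N: 1
  O: 2
Molecular formula: C11H15NO2.
Molar mass = 193.246 g/mol.
Mass from O: 2 × 15.999 = 31.998 g/mol.
%O = 31.998 / 193.246 × 100 = 16.56%.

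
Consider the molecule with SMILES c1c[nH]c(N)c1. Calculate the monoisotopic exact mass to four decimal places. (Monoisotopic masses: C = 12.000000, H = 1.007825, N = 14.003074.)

82.0531

Atom tally by fragment:
  pyrrole ring core → C:4 H:5 N:1
  (− 1 ring H displaced by substituents)
  + NH2 → N:1 H:2
Element totals:
  C: 4
  H: 6
  N: 2
Molecular formula: C4H6N2.
  M = 4(12.0) + 6(1.007825) + 2(14.003074)
    = 48.000000 + 6.046950 + 28.006148 = 82.053098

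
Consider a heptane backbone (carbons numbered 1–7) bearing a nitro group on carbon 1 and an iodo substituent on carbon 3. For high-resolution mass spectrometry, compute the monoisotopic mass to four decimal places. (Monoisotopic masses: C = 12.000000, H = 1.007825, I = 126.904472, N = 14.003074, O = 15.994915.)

271.0069

Atom tally by fragment:
  O2NCH2 → C:1 H:2 N:1 O:2
  CH2 → C:1 H:2
  CH(I) → C:1 H:1 I:1
  CH2 → C:1 H:2
  CH2 → C:1 H:2
  CH2 → C:1 H:2
  CH3 → C:1 H:3
Element totals:
  C: 7
  H: 14
  I: 1
  N: 1
  O: 2
Molecular formula: C7H14INO2.
  M = 7(12.0) + 14(1.007825) + 126.904472 + 14.003074 + 2(15.994915)
    = 84.000000 + 14.109550 + 126.904472 + 14.003074 + 31.989830 = 271.006926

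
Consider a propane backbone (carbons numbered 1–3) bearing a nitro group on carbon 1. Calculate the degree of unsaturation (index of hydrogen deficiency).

Atom tally by fragment:
  O2NCH2 → C:1 H:2 N:1 O:2
  CH2 → C:1 H:2
  CH3 → C:1 H:3
Element totals:
  C: 3
  H: 7
  N: 1
  O: 2
Molecular formula: C3H7NO2.
DoU = (2C + 2 + N − H − X) / 2 = (2·3 + 2 + 1 − 7 − 0) / 2 = 1.

1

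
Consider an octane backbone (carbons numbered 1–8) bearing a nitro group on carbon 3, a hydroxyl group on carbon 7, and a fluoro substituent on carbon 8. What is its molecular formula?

C8H16FNO3

Atom tally by fragment:
  CH3 → C:1 H:3
  CH2 → C:1 H:2
  CH(NO2) → C:1 H:1 N:1 O:2
  CH2 → C:1 H:2
  CH2 → C:1 H:2
  CH2 → C:1 H:2
  CH(OH) → C:1 H:2 O:1
  CH2F → C:1 H:2 F:1
Element totals:
  C: 8
  H: 16
  F: 1
  N: 1
  O: 3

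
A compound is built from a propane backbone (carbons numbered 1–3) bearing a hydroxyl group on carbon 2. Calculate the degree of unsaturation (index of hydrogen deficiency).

0

Atom tally by fragment:
  CH3 → C:1 H:3
  CH(OH) → C:1 H:2 O:1
  CH3 → C:1 H:3
Element totals:
  C: 3
  H: 8
  O: 1
Molecular formula: C3H8O.
DoU = (2C + 2 + N − H − X) / 2 = (2·3 + 2 + 0 − 8 − 0) / 2 = 0.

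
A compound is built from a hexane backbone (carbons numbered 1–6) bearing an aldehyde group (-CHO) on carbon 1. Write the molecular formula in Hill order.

Atom tally by fragment:
  OHCCH2 → C:2 H:3 O:1
  CH2 → C:1 H:2
  CH2 → C:1 H:2
  CH2 → C:1 H:2
  CH2 → C:1 H:2
  CH3 → C:1 H:3
Element totals:
  C: 7
  H: 14
  O: 1

C7H14O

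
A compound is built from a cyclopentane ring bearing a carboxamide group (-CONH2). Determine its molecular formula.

Atom tally by fragment:
  cyclopentane ring core → C:5 H:10
  (− 1 ring H displaced by substituents)
  + CONH2 → C:1 H:2 O:1 N:1
Element totals:
  C: 6
  H: 11
  N: 1
  O: 1

C6H11NO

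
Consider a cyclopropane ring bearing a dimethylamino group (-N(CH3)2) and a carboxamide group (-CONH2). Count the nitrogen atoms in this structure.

2

Atom tally by fragment:
  cyclopropane ring core → C:3 H:6
  (− 2 ring H displaced by substituents)
  + N(CH3)2 → N:1 C:2 H:6
  + CONH2 → C:1 H:2 O:1 N:1
Element totals:
  C: 6
  H: 12
  N: 2
  O: 1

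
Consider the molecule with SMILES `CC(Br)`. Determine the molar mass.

Atom tally by fragment:
  CH3 → C:1 H:3
  CH2Br → C:1 H:2 Br:1
Element totals:
  C: 2
  H: 5
  Br: 1
Molecular formula: C2H5Br.
  M = 2(12.011) + 5(1.008) + 79.904
    = 24.022 + 5.040 + 79.904 = 108.966

108.97 g/mol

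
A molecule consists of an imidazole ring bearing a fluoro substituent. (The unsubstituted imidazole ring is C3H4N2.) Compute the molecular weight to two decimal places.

86.07 g/mol

Atom tally by fragment:
  imidazole ring core → C:3 H:4 N:2
  (− 1 ring H displaced by substituents)
  + F → F:1
Element totals:
  C: 3
  H: 3
  F: 1
  N: 2
Molecular formula: C3H3FN2.
  M = 3(12.011) + 3(1.008) + 18.998 + 2(14.007)
    = 36.033 + 3.024 + 18.998 + 28.014 = 86.069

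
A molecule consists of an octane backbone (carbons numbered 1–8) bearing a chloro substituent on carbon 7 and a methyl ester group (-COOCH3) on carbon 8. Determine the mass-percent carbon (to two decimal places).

Atom tally by fragment:
  CH3 → C:1 H:3
  CH2 → C:1 H:2
  CH2 → C:1 H:2
  CH2 → C:1 H:2
  CH2 → C:1 H:2
  CH2 → C:1 H:2
  CH(Cl) → C:1 H:1 Cl:1
  CH2COOCH3 → C:3 H:5 O:2
Element totals:
  C: 10
  H: 19
  Cl: 1
  O: 2
Molecular formula: C10H19ClO2.
Molar mass = 206.710 g/mol.
Mass from C: 10 × 12.011 = 120.110 g/mol.
%C = 120.110 / 206.710 × 100 = 58.11%.

58.11%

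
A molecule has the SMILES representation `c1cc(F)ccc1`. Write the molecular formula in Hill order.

C6H5F

Atom tally by fragment:
  benzene ring core → C:6 H:6
  (− 1 ring H displaced by substituents)
  + F → F:1
Element totals:
  C: 6
  H: 5
  F: 1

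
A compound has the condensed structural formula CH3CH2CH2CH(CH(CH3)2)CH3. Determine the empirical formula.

C4H9

Element totals:
  C: 8
  H: 18
Molecular formula: C8H18.
gcd of subscripts = 2; dividing each by 2:
  C: 8/2 = 4
  H: 18/2 = 9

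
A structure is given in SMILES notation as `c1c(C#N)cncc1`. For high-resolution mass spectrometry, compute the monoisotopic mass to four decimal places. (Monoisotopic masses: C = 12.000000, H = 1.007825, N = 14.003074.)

104.0374

Atom tally by fragment:
  pyridine ring core → C:5 H:5 N:1
  (− 1 ring H displaced by substituents)
  + CN → C:1 N:1
Element totals:
  C: 6
  H: 4
  N: 2
Molecular formula: C6H4N2.
  M = 6(12.0) + 4(1.007825) + 2(14.003074)
    = 72.000000 + 4.031300 + 28.006148 = 104.037448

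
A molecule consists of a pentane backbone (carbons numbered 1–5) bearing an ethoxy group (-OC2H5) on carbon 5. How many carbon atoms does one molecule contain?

Atom tally by fragment:
  CH3 → C:1 H:3
  CH2 → C:1 H:2
  CH2 → C:1 H:2
  CH2 → C:1 H:2
  CH2OC2H5 → C:3 H:7 O:1
Element totals:
  C: 7
  H: 16
  O: 1

7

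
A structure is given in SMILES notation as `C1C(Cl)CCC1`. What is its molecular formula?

Atom tally by fragment:
  cyclopentane ring core → C:5 H:10
  (− 1 ring H displaced by substituents)
  + Cl → Cl:1
Element totals:
  C: 5
  H: 9
  Cl: 1

C5H9Cl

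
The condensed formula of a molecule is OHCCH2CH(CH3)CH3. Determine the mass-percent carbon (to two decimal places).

Atom tally by fragment:
  OHCCH2 → C:2 H:3 O:1
  CH(CH3) → C:2 H:4
  CH3 → C:1 H:3
Element totals:
  C: 5
  H: 10
  O: 1
Molecular formula: C5H10O.
Molar mass = 86.134 g/mol.
Mass from C: 5 × 12.011 = 60.055 g/mol.
%C = 60.055 / 86.134 × 100 = 69.72%.

69.72%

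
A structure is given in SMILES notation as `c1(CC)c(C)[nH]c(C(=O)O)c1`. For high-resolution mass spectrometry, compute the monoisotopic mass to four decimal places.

Atom tally by fragment:
  pyrrole ring core → C:4 H:5 N:1
  (− 3 ring H displaced by substituents)
  + C2H5 → C:2 H:5
  + CH3 → C:1 H:3
  + COOH → C:1 H:1 O:2
Element totals:
  C: 8
  H: 11
  N: 1
  O: 2
Molecular formula: C8H11NO2.
  M = 8(12.0) + 11(1.007825) + 14.003074 + 2(15.994915)
    = 96.000000 + 11.086075 + 14.003074 + 31.989830 = 153.078979

153.0790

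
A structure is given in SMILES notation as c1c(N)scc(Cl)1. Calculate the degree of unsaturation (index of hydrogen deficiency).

Atom tally by fragment:
  thiophene ring core → C:4 H:4 S:1
  (− 2 ring H displaced by substituents)
  + NH2 → N:1 H:2
  + Cl → Cl:1
Element totals:
  C: 4
  H: 4
  Cl: 1
  N: 1
  S: 1
Molecular formula: C4H4ClNS.
DoU = (2C + 2 + N − H − X) / 2 = (2·4 + 2 + 1 − 4 − 1) / 2 = 3.

3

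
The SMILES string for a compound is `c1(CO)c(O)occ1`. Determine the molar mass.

114.10 g/mol

Atom tally by fragment:
  furan ring core → C:4 H:4 O:1
  (− 2 ring H displaced by substituents)
  + CH2OH → C:1 H:3 O:1
  + OH → O:1 H:1
Element totals:
  C: 5
  H: 6
  O: 3
Molecular formula: C5H6O3.
  M = 5(12.011) + 6(1.008) + 3(15.999)
    = 60.055 + 6.048 + 47.997 = 114.100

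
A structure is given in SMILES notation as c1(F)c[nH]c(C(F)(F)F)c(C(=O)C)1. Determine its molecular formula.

C7H5F4NO

Atom tally by fragment:
  pyrrole ring core → C:4 H:5 N:1
  (− 3 ring H displaced by substituents)
  + F → F:1
  + CF3 → C:1 F:3
  + COCH3 → C:2 H:3 O:1
Element totals:
  C: 7
  H: 5
  F: 4
  N: 1
  O: 1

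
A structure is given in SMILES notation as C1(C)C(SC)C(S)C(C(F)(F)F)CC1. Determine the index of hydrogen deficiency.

1

Atom tally by fragment:
  cyclohexane ring core → C:6 H:12
  (− 4 ring H displaced by substituents)
  + CH3 → C:1 H:3
  + SCH3 → C:1 H:3 S:1
  + SH → S:1 H:1
  + CF3 → C:1 F:3
Element totals:
  C: 9
  H: 15
  F: 3
  S: 2
Molecular formula: C9H15F3S2.
DoU = (2C + 2 + N − H − X) / 2 = (2·9 + 2 + 0 − 15 − 3) / 2 = 1.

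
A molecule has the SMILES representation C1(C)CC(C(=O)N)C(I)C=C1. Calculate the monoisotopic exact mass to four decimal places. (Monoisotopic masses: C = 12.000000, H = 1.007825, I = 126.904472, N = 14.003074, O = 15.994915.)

264.9964

Atom tally by fragment:
  cyclohexene ring core → C:6 H:10
  (− 3 ring H displaced by substituents)
  + CH3 → C:1 H:3
  + CONH2 → C:1 H:2 O:1 N:1
  + I → I:1
Element totals:
  C: 8
  H: 12
  I: 1
  N: 1
  O: 1
Molecular formula: C8H12INO.
  M = 8(12.0) + 12(1.007825) + 126.904472 + 14.003074 + 15.994915
    = 96.000000 + 12.093900 + 126.904472 + 14.003074 + 15.994915 = 264.996361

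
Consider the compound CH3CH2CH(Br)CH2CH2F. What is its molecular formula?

C5H10BrF

Element totals:
  C: 5
  H: 10
  Br: 1
  F: 1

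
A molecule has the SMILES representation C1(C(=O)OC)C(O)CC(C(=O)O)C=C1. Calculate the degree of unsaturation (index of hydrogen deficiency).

4

Atom tally by fragment:
  cyclohexene ring core → C:6 H:10
  (− 3 ring H displaced by substituents)
  + COOCH3 → C:2 H:3 O:2
  + OH → O:1 H:1
  + COOH → C:1 H:1 O:2
Element totals:
  C: 9
  H: 12
  O: 5
Molecular formula: C9H12O5.
DoU = (2C + 2 + N − H − X) / 2 = (2·9 + 2 + 0 − 12 − 0) / 2 = 4.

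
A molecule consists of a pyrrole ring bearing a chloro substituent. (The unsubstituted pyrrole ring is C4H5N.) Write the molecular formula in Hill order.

C4H4ClN

Atom tally by fragment:
  pyrrole ring core → C:4 H:5 N:1
  (− 1 ring H displaced by substituents)
  + Cl → Cl:1
Element totals:
  C: 4
  H: 4
  Cl: 1
  N: 1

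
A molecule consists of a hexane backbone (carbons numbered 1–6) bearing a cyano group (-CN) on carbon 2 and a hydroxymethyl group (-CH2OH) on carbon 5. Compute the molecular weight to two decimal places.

141.21 g/mol

Atom tally by fragment:
  CH3 → C:1 H:3
  CH(CN) → C:2 H:1 N:1
  CH2 → C:1 H:2
  CH2 → C:1 H:2
  CH(CH2OH) → C:2 H:4 O:1
  CH3 → C:1 H:3
Element totals:
  C: 8
  H: 15
  N: 1
  O: 1
Molecular formula: C8H15NO.
  M = 8(12.011) + 15(1.008) + 14.007 + 15.999
    = 96.088 + 15.120 + 14.007 + 15.999 = 141.214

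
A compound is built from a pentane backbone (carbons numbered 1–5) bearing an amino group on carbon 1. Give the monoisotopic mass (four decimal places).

87.1048

Atom tally by fragment:
  H2NCH2 → C:1 H:4 N:1
  CH2 → C:1 H:2
  CH2 → C:1 H:2
  CH2 → C:1 H:2
  CH3 → C:1 H:3
Element totals:
  C: 5
  H: 13
  N: 1
Molecular formula: C5H13N.
  M = 5(12.0) + 13(1.007825) + 14.003074
    = 60.000000 + 13.101725 + 14.003074 = 87.104799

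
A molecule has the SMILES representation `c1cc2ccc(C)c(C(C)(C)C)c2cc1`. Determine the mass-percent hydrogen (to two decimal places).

9.15%

Atom tally by fragment:
  naphthalene ring system core → C:10 H:8
  (− 2 ring H displaced by substituents)
  + CH3 → C:1 H:3
  + C(CH3)3 → C:4 H:9
Element totals:
  C: 15
  H: 18
Molecular formula: C15H18.
Molar mass = 198.309 g/mol.
Mass from H: 18 × 1.008 = 18.144 g/mol.
%H = 18.144 / 198.309 × 100 = 9.15%.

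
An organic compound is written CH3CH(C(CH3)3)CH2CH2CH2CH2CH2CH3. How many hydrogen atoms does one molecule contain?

Element totals:
  C: 12
  H: 26

26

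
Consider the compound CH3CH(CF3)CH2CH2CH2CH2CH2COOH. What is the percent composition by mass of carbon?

50.94%

Atom tally by fragment:
  CH3 → C:1 H:3
  CH(CF3) → C:2 H:1 F:3
  CH2 → C:1 H:2
  CH2 → C:1 H:2
  CH2 → C:1 H:2
  CH2 → C:1 H:2
  CH2COOH → C:2 H:3 O:2
Element totals:
  C: 9
  H: 15
  F: 3
  O: 2
Molecular formula: C9H15F3O2.
Molar mass = 212.211 g/mol.
Mass from C: 9 × 12.011 = 108.099 g/mol.
%C = 108.099 / 212.211 × 100 = 50.94%.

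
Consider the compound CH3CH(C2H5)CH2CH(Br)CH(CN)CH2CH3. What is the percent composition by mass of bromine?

34.42%

Atom tally by fragment:
  CH3 → C:1 H:3
  CH(C2H5) → C:3 H:6
  CH2 → C:1 H:2
  CH(Br) → C:1 H:1 Br:1
  CH(CN) → C:2 H:1 N:1
  CH2 → C:1 H:2
  CH3 → C:1 H:3
Element totals:
  C: 10
  H: 18
  Br: 1
  N: 1
Molecular formula: C10H18BrN.
Molar mass = 232.165 g/mol.
Mass from Br: 1 × 79.904 = 79.904 g/mol.
%Br = 79.904 / 232.165 × 100 = 34.42%.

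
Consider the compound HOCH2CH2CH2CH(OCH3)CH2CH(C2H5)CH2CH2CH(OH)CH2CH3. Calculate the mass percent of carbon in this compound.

68.25%

Atom tally by fragment:
  HOCH2CH2 → C:2 H:5 O:1
  CH2 → C:1 H:2
  CH(OCH3) → C:2 H:4 O:1
  CH2 → C:1 H:2
  CH(C2H5) → C:3 H:6
  CH2 → C:1 H:2
  CH2 → C:1 H:2
  CH(OH) → C:1 H:2 O:1
  CH2 → C:1 H:2
  CH3 → C:1 H:3
Element totals:
  C: 14
  H: 30
  O: 3
Molecular formula: C14H30O3.
Molar mass = 246.391 g/mol.
Mass from C: 14 × 12.011 = 168.154 g/mol.
%C = 168.154 / 246.391 × 100 = 68.25%.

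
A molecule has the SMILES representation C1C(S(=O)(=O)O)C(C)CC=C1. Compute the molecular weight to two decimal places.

Atom tally by fragment:
  cyclohexene ring core → C:6 H:10
  (− 2 ring H displaced by substituents)
  + SO3H → S:1 O:3 H:1
  + CH3 → C:1 H:3
Element totals:
  C: 7
  H: 12
  O: 3
  S: 1
Molecular formula: C7H12O3S.
  M = 7(12.011) + 12(1.008) + 3(15.999) + 32.06
    = 84.077 + 12.096 + 47.997 + 32.060 = 176.230

176.23 g/mol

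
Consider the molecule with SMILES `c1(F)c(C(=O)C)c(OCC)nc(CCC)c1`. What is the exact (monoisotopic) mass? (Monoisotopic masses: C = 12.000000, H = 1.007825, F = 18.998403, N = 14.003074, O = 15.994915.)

225.1165

Atom tally by fragment:
  pyridine ring core → C:5 H:5 N:1
  (− 4 ring H displaced by substituents)
  + F → F:1
  + COCH3 → C:2 H:3 O:1
  + OC2H5 → C:2 H:5 O:1
  + CH2CH2CH3 → C:3 H:7
Element totals:
  C: 12
  H: 16
  F: 1
  N: 1
  O: 2
Molecular formula: C12H16FNO2.
  M = 12(12.0) + 16(1.007825) + 18.998403 + 14.003074 + 2(15.994915)
    = 144.000000 + 16.125200 + 18.998403 + 14.003074 + 31.989830 = 225.116507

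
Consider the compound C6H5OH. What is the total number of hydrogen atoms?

6

Element totals:
  C: 6
  H: 6
  O: 1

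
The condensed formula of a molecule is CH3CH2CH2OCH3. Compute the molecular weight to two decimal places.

74.12 g/mol

Atom tally by fragment:
  CH3 → C:1 H:3
  CH2 → C:1 H:2
  CH2OCH3 → C:2 H:5 O:1
Element totals:
  C: 4
  H: 10
  O: 1
Molecular formula: C4H10O.
  M = 4(12.011) + 10(1.008) + 15.999
    = 48.044 + 10.080 + 15.999 = 74.123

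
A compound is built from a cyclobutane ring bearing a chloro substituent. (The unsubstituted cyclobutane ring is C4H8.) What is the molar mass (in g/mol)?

Atom tally by fragment:
  cyclobutane ring core → C:4 H:8
  (− 1 ring H displaced by substituents)
  + Cl → Cl:1
Element totals:
  C: 4
  H: 7
  Cl: 1
Molecular formula: C4H7Cl.
  M = 4(12.011) + 7(1.008) + 35.45
    = 48.044 + 7.056 + 35.450 = 90.550

90.55 g/mol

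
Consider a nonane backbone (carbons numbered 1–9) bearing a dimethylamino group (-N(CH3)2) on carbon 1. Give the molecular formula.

C11H25N

Atom tally by fragment:
  (CH3)2NCH2 → C:3 H:8 N:1
  CH2 → C:1 H:2
  CH2 → C:1 H:2
  CH2 → C:1 H:2
  CH2 → C:1 H:2
  CH2 → C:1 H:2
  CH2 → C:1 H:2
  CH2 → C:1 H:2
  CH3 → C:1 H:3
Element totals:
  C: 11
  H: 25
  N: 1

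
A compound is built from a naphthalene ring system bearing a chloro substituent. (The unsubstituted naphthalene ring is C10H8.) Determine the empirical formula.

Atom tally by fragment:
  naphthalene ring system core → C:10 H:8
  (− 1 ring H displaced by substituents)
  + Cl → Cl:1
Element totals:
  C: 10
  H: 7
  Cl: 1
Molecular formula: C10H7Cl.
gcd of subscripts (10, 1, 7) = 1, so the empirical formula equals the molecular formula.

C10H7Cl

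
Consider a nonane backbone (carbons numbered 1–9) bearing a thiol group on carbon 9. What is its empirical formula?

C9H20S

Atom tally by fragment:
  CH3 → C:1 H:3
  CH2 → C:1 H:2
  CH2 → C:1 H:2
  CH2 → C:1 H:2
  CH2 → C:1 H:2
  CH2 → C:1 H:2
  CH2 → C:1 H:2
  CH2 → C:1 H:2
  CH2SH → C:1 H:3 S:1
Element totals:
  C: 9
  H: 20
  S: 1
Molecular formula: C9H20S.
gcd of subscripts (9, 20, 1) = 1, so the empirical formula equals the molecular formula.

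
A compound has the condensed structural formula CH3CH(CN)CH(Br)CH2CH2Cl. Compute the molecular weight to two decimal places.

Atom tally by fragment:
  CH3 → C:1 H:3
  CH(CN) → C:2 H:1 N:1
  CH(Br) → C:1 H:1 Br:1
  CH2 → C:1 H:2
  CH2Cl → C:1 H:2 Cl:1
Element totals:
  C: 6
  H: 9
  Br: 1
  Cl: 1
  N: 1
Molecular formula: C6H9BrClN.
  M = 6(12.011) + 9(1.008) + 79.904 + 35.45 + 14.007
    = 72.066 + 9.072 + 79.904 + 35.450 + 14.007 = 210.499

210.50 g/mol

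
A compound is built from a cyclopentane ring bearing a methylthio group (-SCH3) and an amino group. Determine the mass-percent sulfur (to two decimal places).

24.43%

Atom tally by fragment:
  cyclopentane ring core → C:5 H:10
  (− 2 ring H displaced by substituents)
  + SCH3 → C:1 H:3 S:1
  + NH2 → N:1 H:2
Element totals:
  C: 6
  H: 13
  N: 1
  S: 1
Molecular formula: C6H13NS.
Molar mass = 131.237 g/mol.
Mass from S: 1 × 32.06 = 32.060 g/mol.
%S = 32.060 / 131.237 × 100 = 24.43%.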